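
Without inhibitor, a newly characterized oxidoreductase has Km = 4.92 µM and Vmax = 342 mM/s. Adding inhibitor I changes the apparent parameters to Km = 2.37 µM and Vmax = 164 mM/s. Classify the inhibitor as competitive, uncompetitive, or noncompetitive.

uncompetitive

Both Km and Vmax decrease by the same factor (~2.08-fold) — characteristic of uncompetitive inhibition.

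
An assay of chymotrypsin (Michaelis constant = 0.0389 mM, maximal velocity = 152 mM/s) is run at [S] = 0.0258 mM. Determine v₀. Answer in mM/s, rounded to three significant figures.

60.6 mM/s

[S]/(Km+[S]) = 0.0258/0.06470 = 0.3988, the fractional saturation.
v = 0.3988 × Vmax = 0.3988 × 152 = 60.6 mM/s.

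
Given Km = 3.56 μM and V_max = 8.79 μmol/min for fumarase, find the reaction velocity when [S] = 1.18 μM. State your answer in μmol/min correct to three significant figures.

v = Vmax·[S]/(Km + [S]) = 8.79 × 1.18 / (3.56 + 1.18)
  = 10.37 / 4.740 = 2.19 μmol/min.

2.19 μmol/min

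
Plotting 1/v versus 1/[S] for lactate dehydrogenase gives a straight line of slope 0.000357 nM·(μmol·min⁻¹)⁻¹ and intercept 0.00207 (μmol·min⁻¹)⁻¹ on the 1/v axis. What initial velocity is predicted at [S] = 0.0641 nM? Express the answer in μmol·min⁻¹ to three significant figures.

The y-intercept is 1/Vmax, so Vmax = 1/0.00207 = 483 μmol·min⁻¹.
The slope is Km/Vmax, so Km = 0.000357 × 483 = 0.172 nM.
Then v = 483 × 0.0641/(0.172 + 0.0641) = 131 μmol·min⁻¹.

131 μmol·min⁻¹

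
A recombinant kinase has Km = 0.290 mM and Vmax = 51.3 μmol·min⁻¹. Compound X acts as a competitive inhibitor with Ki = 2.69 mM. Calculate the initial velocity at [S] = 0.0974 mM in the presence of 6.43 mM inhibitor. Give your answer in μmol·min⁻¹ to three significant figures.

4.62 μmol·min⁻¹

α = 1 + [I]/Ki = 1 + 6.43/2.69 = 3.390.
For a competitive inhibitor, Vmax is unchanged and the apparent Km becomes α·Km: Km,app = 0.983 mM, Vmax,app = 51.3 μmol·min⁻¹.
v = Vmax,app·[S]/(Km,app + [S]) = 51.3 × 0.0974/(0.983 + 0.0974) = 4.62 μmol·min⁻¹.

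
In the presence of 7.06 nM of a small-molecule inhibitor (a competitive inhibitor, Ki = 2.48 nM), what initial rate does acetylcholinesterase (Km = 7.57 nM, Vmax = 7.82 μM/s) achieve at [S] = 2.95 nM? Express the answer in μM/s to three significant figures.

With α = 1 + [I]/Ki = 1 + 7.06/2.48 = 3.847, the competitive rate law is v = Vmax[S] / (αKm + [S]).
v = 7.82×2.95 / (3.847×7.57 + 2.95) = 23.07/32.07 = 0.719 μM/s.

0.719 μM/s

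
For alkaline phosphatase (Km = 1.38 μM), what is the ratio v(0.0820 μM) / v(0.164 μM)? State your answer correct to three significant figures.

0.528

Since Vmax cancels, v₂/v₁ = [S]₂(Km+[S]₁) / [S]₁(Km+[S]₂).
= 0.0820×(1.38+0.164) / (0.164×(1.38+0.0820)) = 0.1266/0.2398 = 0.528.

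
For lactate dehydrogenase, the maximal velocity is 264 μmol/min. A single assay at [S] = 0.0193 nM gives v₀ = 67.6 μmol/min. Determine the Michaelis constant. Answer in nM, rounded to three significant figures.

0.0561 nM

v/Vmax = 67.6/264 = 0.2561 = [S]/(Km+[S]).
So Km + [S] = [S]/0.2561 = 0.07537 nM, giving Km = 0.07537 − 0.0193 = 0.0561 nM.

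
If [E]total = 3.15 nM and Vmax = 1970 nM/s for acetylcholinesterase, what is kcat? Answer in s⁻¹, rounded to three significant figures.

625 s⁻¹

kcat = Vmax/[E]total = 1970 nM/s / 3.15 nM = 625 s⁻¹.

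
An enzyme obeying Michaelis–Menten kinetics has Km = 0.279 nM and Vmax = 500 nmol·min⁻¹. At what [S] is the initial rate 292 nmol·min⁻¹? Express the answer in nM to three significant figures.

Rearranging v = Vmax[S]/(Km+[S]) gives [S] = Km·v/(Vmax − v).
[S] = 0.279 × 292 / (500 − 292) = 81.47/208.0 = 0.392 nM.

0.392 nM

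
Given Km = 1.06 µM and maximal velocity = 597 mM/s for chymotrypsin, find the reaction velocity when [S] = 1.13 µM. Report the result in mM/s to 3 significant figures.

v = Vmax·[S]/(Km + [S]) = 597 × 1.13 / (1.06 + 1.13)
  = 674.6 / 2.190 = 308 mM/s.

308 mM/s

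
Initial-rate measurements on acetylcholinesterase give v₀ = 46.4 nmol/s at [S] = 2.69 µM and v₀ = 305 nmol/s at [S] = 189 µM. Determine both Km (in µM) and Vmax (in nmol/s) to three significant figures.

Km = 16.5 µM; Vmax = 332 nmol/s

In reciprocal form, 1/v = (Km/Vmax)·(1/[S]) + 1/Vmax. The two points give (1/[S], 1/v) = (0.3717, 0.02155) and (0.005291, 0.003279).
Slope = (0.02155 − 0.003279)/(0.3717 − 0.005291) = 0.04986; intercept = 0.02155 − 0.04986×0.3717 = 0.003015.
Vmax = 1/intercept = 332 nmol/s; Km = slope × Vmax = 0.04986 × 332 = 16.5 µM.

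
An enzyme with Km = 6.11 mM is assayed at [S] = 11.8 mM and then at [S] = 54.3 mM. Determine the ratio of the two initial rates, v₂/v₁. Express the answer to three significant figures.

Since Vmax cancels, v₂/v₁ = [S]₂(Km+[S]₁) / [S]₁(Km+[S]₂).
= 54.3×(6.11+11.8) / (11.8×(6.11+54.3)) = 972.5/712.8 = 1.36.

1.36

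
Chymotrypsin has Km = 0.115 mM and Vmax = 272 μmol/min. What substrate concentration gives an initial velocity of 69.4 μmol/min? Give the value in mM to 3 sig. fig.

0.0394 mM

Rearranging v = Vmax[S]/(Km+[S]) gives [S] = Km·v/(Vmax − v).
[S] = 0.115 × 69.4 / (272 − 69.4) = 7.981/202.6 = 0.0394 mM.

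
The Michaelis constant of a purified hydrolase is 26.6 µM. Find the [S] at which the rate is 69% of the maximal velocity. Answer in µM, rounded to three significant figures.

59.2 µM

v/Vmax = [S]/(Km+[S]) = 0.69, so [S] = Km·0.69/(1 − 0.69) = 26.6 × 2.226.
[S] = 59.2 µM.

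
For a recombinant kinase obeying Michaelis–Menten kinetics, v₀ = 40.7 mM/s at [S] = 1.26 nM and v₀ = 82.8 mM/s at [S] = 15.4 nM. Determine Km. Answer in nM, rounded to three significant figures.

1.56 nM

From v = Vmax[S]/(Km+[S]), each point gives Vmax = v(Km+[S])/[S].
Equating: 40.7(Km+1.26)/1.26 = 82.8(Km+15.4)/15.4.
32.30·Km + 40.7 = 5.377·Km + 82.8, so (32.30 − 5.377)·Km = 82.8 − 40.7.
Km = 42.10/26.92 = 1.56 nM; then Vmax = 40.7(1.56+1.26)/1.26 = 91.2 mM/s.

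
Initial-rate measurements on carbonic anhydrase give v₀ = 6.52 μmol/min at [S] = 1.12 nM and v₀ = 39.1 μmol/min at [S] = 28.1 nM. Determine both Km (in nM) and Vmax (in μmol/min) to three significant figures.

Km = 7.35 nM; Vmax = 49.3 μmol/min

From v = Vmax[S]/(Km+[S]), each point gives Vmax = v(Km+[S])/[S].
Equating: 6.52(Km+1.12)/1.12 = 39.1(Km+28.1)/28.1.
5.821·Km + 6.52 = 1.391·Km + 39.1, so (5.821 − 1.391)·Km = 39.1 − 6.52.
Km = 32.58/4.430 = 7.35 nM; then Vmax = 6.52(7.35+1.12)/1.12 = 49.3 μmol/min.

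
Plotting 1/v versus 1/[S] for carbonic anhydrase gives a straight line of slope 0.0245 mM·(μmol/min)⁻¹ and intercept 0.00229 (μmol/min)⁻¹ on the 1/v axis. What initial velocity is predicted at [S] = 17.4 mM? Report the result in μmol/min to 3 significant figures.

270 μmol/min

The y-intercept is 1/Vmax, so Vmax = 1/0.00229 = 437 μmol/min.
The slope is Km/Vmax, so Km = 0.0245 × 437 = 10.7 mM.
Then v = 437 × 17.4/(10.7 + 17.4) = 270 μmol/min.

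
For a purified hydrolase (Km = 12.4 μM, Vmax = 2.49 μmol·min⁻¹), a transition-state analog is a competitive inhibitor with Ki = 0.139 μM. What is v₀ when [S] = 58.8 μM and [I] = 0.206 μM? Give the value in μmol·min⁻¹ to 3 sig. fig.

1.63 μmol·min⁻¹

With α = 1 + [I]/Ki = 1 + 0.206/0.139 = 2.482, the competitive rate law is v = Vmax[S] / (αKm + [S]).
v = 2.49×58.8 / (2.482×12.4 + 58.8) = 146.4/89.58 = 1.63 μmol·min⁻¹.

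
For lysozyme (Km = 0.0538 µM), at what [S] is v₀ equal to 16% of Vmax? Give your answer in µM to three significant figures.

0.0102 µM

v/Vmax = [S]/(Km+[S]) = 0.16, so [S] = Km·0.16/(1 − 0.16) = 0.0538 × 0.1905.
[S] = 0.0102 µM.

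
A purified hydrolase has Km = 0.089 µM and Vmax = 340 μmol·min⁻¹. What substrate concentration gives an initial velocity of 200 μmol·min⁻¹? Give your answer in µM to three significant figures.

0.127 µM

Rearranging v = Vmax[S]/(Km+[S]) gives [S] = Km·v/(Vmax − v).
[S] = 0.089 × 200 / (340 − 200) = 17.80/140.0 = 0.127 µM.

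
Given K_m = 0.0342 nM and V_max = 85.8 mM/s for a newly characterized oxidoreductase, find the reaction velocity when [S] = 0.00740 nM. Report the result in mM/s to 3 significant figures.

15.3 mM/s

v = Vmax·[S]/(Km + [S]) = 85.8 × 0.00740 / (0.0342 + 0.00740)
  = 0.6349 / 0.04160 = 15.3 mM/s.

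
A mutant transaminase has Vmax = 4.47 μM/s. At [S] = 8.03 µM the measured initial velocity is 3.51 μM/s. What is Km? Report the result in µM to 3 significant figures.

From v = Vmax[S]/(Km+[S]), Km = [S](Vmax − v)/v.
Km = 8.03 × (4.47 − 3.51) / 3.51 = 7.709/3.51 = 2.20 µM.

2.20 µM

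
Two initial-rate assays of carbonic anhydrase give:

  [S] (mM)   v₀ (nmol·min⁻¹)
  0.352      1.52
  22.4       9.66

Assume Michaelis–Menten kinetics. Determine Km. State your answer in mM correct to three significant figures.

2.09 mM

In reciprocal form, 1/v = (Km/Vmax)·(1/[S]) + 1/Vmax. The two points give (1/[S], 1/v) = (2.841, 0.6579) and (0.04464, 0.1035).
Slope = (0.6579 − 0.1035)/(2.841 − 0.04464) = 0.1983; intercept = 0.6579 − 0.1983×2.841 = 0.09467.
Vmax = 1/intercept = 10.6 nmol·min⁻¹; Km = slope × Vmax = 0.1983 × 10.6 = 2.09 mM.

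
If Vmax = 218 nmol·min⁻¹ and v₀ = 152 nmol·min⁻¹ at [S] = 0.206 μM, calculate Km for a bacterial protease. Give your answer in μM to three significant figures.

v/Vmax = 152/218 = 0.6972 = [S]/(Km+[S]).
So Km + [S] = [S]/0.6972 = 0.2954 μM, giving Km = 0.2954 − 0.206 = 0.0894 μM.

0.0894 μM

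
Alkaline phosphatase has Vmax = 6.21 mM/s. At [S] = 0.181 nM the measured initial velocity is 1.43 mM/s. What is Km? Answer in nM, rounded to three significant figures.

v/Vmax = 1.43/6.21 = 0.2303 = [S]/(Km+[S]).
So Km + [S] = [S]/0.2303 = 0.7860 nM, giving Km = 0.7860 − 0.181 = 0.605 nM.

0.605 nM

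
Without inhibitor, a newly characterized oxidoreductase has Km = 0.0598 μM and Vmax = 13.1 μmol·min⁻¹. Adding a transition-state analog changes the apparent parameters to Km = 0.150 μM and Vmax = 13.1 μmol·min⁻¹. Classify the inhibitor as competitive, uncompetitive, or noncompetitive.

Km increases (0.0598 → 0.150 μM) while Vmax is unchanged — the hallmark of competitive inhibition.

competitive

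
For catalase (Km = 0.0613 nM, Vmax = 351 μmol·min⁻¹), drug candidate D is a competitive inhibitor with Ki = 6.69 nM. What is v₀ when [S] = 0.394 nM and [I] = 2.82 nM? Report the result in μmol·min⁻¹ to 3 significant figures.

287 μmol·min⁻¹

With α = 1 + [I]/Ki = 1 + 2.82/6.69 = 1.422, the competitive rate law is v = Vmax[S] / (αKm + [S]).
v = 351×0.394 / (1.422×0.0613 + 0.394) = 138.3/0.4811 = 287 μmol·min⁻¹.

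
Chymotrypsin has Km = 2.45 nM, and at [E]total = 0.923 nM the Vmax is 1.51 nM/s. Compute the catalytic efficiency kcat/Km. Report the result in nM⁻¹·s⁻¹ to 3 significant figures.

0.668 nM⁻¹·s⁻¹

kcat = Vmax/[E]total = 1.51/0.923 = 1.64 s⁻¹.
kcat/Km = 1.64/2.45 = 0.668 nM⁻¹·s⁻¹.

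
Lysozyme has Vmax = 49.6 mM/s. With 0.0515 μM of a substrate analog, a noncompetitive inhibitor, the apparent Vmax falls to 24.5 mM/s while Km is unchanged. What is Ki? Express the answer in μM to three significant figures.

0.0503 μM

Noncompetitive: Vmax,app = Vmax/α with α = 1 + [I]/Ki.
α = Vmax/Vmax,app = 49.6/24.5 = 2.024.
Ki = [I]/(α − 1) = 0.0515/1.024 = 0.0503 μM.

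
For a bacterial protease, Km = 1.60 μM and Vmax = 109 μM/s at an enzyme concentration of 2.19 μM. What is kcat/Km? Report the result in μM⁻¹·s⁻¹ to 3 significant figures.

kcat = Vmax/[E]total = 109/2.19 = 49.8 s⁻¹.
kcat/Km = 49.8/1.60 = 31.1 μM⁻¹·s⁻¹.

31.1 μM⁻¹·s⁻¹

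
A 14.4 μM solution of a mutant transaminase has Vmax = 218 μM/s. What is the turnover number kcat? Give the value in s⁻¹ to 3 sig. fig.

15.1 s⁻¹

kcat = Vmax/[E]total = 218 μM/s / 14.4 μM = 15.1 s⁻¹.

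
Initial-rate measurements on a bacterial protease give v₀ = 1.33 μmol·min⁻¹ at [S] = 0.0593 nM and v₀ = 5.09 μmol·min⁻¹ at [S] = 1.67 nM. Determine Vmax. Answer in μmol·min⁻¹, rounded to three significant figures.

In reciprocal form, 1/v = (Km/Vmax)·(1/[S]) + 1/Vmax. The two points give (1/[S], 1/v) = (16.86, 0.7519) and (0.5988, 0.1965).
Slope = (0.7519 − 0.1965)/(16.86 − 0.5988) = 0.03415; intercept = 0.7519 − 0.03415×16.86 = 0.1760.
Vmax = 1/intercept = 5.68 μmol·min⁻¹; Km = slope × Vmax = 0.03415 × 5.68 = 0.194 nM.

5.68 μmol·min⁻¹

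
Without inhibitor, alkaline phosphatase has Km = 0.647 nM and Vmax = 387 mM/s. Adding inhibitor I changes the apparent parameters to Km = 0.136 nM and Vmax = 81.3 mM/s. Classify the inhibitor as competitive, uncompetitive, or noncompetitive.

Both Km and Vmax decrease by the same factor (~4.76-fold) — characteristic of uncompetitive inhibition.

uncompetitive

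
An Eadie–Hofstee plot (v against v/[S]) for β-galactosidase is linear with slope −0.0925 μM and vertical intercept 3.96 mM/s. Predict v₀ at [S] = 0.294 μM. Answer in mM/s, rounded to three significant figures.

3.01 mM/s

In the Eadie–Hofstee form v = Vmax − Km·(v/[S]), the slope is −Km and the intercept is Vmax, so Km = 0.0925 μM and Vmax = 3.96 mM/s.
v = 3.96 × 0.294/(0.0925 + 0.294) = 3.01 mM/s.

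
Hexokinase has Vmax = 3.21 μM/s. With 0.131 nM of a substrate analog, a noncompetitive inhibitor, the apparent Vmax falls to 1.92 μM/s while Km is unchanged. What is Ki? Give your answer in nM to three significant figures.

0.195 nM

Noncompetitive: Vmax,app = Vmax/α with α = 1 + [I]/Ki.
α = Vmax/Vmax,app = 3.21/1.92 = 1.672.
Ki = [I]/(α − 1) = 0.131/0.6719 = 0.195 nM.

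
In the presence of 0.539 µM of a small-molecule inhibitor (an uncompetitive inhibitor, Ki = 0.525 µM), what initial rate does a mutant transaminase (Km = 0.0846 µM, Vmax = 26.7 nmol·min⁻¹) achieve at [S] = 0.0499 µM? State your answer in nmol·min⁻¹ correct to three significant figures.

7.17 nmol·min⁻¹

α = 1 + [I]/Ki = 1 + 0.539/0.525 = 2.027.
For an uncompetitive inhibitor, both parameters are divided by α, giving Vmax/α and Km/α: Km,app = 0.0417 µM, Vmax,app = 13.2 nmol·min⁻¹.
v = Vmax,app·[S]/(Km,app + [S]) = 13.2 × 0.0499/(0.0417 + 0.0499) = 7.17 nmol·min⁻¹.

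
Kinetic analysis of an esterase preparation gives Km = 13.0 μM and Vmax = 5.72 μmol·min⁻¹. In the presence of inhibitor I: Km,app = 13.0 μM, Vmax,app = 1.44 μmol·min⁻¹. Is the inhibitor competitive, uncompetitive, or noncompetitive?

Vmax decreases (5.72 → 1.44 μmol·min⁻¹) while Km is unchanged — pure noncompetitive inhibition.

noncompetitive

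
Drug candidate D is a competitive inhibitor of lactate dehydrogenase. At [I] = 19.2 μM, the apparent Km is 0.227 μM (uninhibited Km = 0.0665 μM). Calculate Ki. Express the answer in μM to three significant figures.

7.96 μM

Competitive: Km,app = α·Km with α = 1 + [I]/Ki.
α = Km,app/Km = 0.227/0.0665 = 3.414.
Since α = 1 + [I]/Ki, [I]/Ki = 3.414 − 1 = 2.414 and Ki = 19.2/2.414 = 7.96 μM.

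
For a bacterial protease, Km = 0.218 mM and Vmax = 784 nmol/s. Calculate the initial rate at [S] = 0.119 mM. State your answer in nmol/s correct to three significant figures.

277 nmol/s

[S]/(Km+[S]) = 0.119/0.3370 = 0.3531, the fractional saturation.
v = 0.3531 × Vmax = 0.3531 × 784 = 277 nmol/s.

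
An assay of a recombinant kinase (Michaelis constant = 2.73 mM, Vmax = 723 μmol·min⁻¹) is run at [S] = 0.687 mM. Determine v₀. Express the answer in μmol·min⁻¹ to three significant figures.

v = Vmax·[S]/(Km + [S]) = 723 × 0.687 / (2.73 + 0.687)
  = 496.7 / 3.417 = 145 μmol·min⁻¹.

145 μmol·min⁻¹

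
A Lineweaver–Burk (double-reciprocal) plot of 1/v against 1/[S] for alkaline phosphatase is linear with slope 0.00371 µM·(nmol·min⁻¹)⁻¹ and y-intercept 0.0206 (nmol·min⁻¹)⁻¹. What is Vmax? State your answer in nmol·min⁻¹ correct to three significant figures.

48.5 nmol·min⁻¹

The y-intercept of a Lineweaver–Burk plot equals 1/Vmax, so Vmax = 1/0.0206 = 48.5 nmol·min⁻¹.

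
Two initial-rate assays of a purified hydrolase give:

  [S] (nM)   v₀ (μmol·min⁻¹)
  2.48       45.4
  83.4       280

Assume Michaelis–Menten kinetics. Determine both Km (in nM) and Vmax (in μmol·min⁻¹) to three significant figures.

In reciprocal form, 1/v = (Km/Vmax)·(1/[S]) + 1/Vmax. The two points give (1/[S], 1/v) = (0.4032, 0.02203) and (0.01199, 0.003571).
Slope = (0.02203 − 0.003571)/(0.4032 − 0.01199) = 0.04717; intercept = 0.02203 − 0.04717×0.4032 = 0.003006.
Vmax = 1/intercept = 333 μmol·min⁻¹; Km = slope × Vmax = 0.04717 × 333 = 15.7 nM.

Km = 15.7 nM; Vmax = 333 μmol·min⁻¹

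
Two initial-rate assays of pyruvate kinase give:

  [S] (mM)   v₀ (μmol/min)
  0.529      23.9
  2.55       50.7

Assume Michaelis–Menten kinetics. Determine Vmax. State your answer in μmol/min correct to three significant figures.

In reciprocal form, 1/v = (Km/Vmax)·(1/[S]) + 1/Vmax. The two points give (1/[S], 1/v) = (1.890, 0.04184) and (0.3922, 0.01972).
Slope = (0.04184 − 0.01972)/(1.890 − 0.3922) = 0.01476; intercept = 0.04184 − 0.01476×1.890 = 0.01393.
Vmax = 1/intercept = 71.8 μmol/min; Km = slope × Vmax = 0.01476 × 71.8 = 1.06 mM.

71.8 μmol/min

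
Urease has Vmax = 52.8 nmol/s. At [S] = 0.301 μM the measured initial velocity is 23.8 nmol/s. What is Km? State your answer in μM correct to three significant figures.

v/Vmax = 23.8/52.8 = 0.4508 = [S]/(Km+[S]).
So Km + [S] = [S]/0.4508 = 0.6678 μM, giving Km = 0.6678 − 0.301 = 0.367 μM.

0.367 μM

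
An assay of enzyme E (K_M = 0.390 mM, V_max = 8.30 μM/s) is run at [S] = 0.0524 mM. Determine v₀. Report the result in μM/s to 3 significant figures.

0.983 μM/s

v = Vmax·[S]/(Km + [S]) = 8.30 × 0.0524 / (0.390 + 0.0524)
  = 0.4349 / 0.4424 = 0.983 μM/s.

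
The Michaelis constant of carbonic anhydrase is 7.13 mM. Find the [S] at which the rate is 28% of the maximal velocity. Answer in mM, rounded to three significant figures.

v/Vmax = [S]/(Km+[S]) = 0.28, so [S] = Km·0.28/(1 − 0.28) = 7.13 × 0.3889.
[S] = 2.77 mM.

2.77 mM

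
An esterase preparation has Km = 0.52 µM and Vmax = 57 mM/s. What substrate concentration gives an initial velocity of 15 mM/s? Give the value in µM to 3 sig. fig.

0.186 µM

Rearranging v = Vmax[S]/(Km+[S]) gives [S] = Km·v/(Vmax − v).
[S] = 0.52 × 15 / (57 − 15) = 7.800/42.00 = 0.186 µM.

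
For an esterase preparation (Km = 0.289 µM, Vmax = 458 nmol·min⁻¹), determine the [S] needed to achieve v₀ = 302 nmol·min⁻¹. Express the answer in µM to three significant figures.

The required fractional saturation is v/Vmax = 302/458 = 0.6594.
Then [S]/(Km+[S]) = 0.6594 ⇒ [S] = 0.289 × 0.6594/(1 − 0.6594) = 0.559 µM.

0.559 µM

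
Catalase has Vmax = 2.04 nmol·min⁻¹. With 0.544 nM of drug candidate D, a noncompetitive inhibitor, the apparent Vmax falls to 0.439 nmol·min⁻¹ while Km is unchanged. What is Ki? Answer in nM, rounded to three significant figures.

Noncompetitive: Vmax,app = Vmax/α with α = 1 + [I]/Ki.
α = Vmax/Vmax,app = 2.04/0.439 = 4.647.
Ki = [I]/(α − 1) = 0.544/3.647 = 0.149 nM.

0.149 nM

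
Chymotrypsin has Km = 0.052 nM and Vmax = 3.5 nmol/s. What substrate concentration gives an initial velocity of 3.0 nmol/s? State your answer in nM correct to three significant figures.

Rearranging v = Vmax[S]/(Km+[S]) gives [S] = Km·v/(Vmax − v).
[S] = 0.052 × 3.0 / (3.5 − 3.0) = 0.1560/0.5000 = 0.312 nM.

0.312 nM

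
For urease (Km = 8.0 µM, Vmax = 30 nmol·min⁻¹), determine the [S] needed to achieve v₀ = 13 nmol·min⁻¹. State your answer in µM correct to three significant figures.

The required fractional saturation is v/Vmax = 13/30 = 0.4333.
Then [S]/(Km+[S]) = 0.4333 ⇒ [S] = 8.0 × 0.4333/(1 − 0.4333) = 6.12 µM.

6.12 µM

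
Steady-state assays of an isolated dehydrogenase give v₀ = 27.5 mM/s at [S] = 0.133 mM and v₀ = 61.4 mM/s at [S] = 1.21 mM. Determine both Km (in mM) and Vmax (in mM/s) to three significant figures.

Km = 0.217 mM; Vmax = 72.4 mM/s

In reciprocal form, 1/v = (Km/Vmax)·(1/[S]) + 1/Vmax. The two points give (1/[S], 1/v) = (7.519, 0.03636) and (0.8264, 0.01629).
Slope = (0.03636 − 0.01629)/(7.519 − 0.8264) = 0.003000; intercept = 0.03636 − 0.003000×7.519 = 0.01381.
Vmax = 1/intercept = 72.4 mM/s; Km = slope × Vmax = 0.003000 × 72.4 = 0.217 mM.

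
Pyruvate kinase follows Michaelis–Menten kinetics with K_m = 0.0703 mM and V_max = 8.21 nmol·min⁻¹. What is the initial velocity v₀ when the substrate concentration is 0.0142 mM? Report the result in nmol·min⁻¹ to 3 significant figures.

[S]/(Km+[S]) = 0.0142/0.08450 = 0.1680, the fractional saturation.
v = 0.1680 × Vmax = 0.1680 × 8.21 = 1.38 nmol·min⁻¹.

1.38 nmol·min⁻¹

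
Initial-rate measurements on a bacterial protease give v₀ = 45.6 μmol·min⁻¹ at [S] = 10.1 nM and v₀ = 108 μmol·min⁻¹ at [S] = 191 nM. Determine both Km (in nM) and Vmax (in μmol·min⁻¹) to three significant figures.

From v = Vmax[S]/(Km+[S]), each point gives Vmax = v(Km+[S])/[S].
Equating: 45.6(Km+10.1)/10.1 = 108(Km+191)/191.
4.515·Km + 45.6 = 0.5654·Km + 108, so (4.515 − 0.5654)·Km = 108 − 45.6.
Km = 62.40/3.949 = 15.8 nM; then Vmax = 45.6(15.8+10.1)/10.1 = 117 μmol·min⁻¹.

Km = 15.8 nM; Vmax = 117 μmol·min⁻¹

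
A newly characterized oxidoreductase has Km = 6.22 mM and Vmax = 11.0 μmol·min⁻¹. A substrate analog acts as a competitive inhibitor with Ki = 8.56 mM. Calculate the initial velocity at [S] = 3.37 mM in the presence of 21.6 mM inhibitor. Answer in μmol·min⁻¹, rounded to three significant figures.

1.47 μmol·min⁻¹

With α = 1 + [I]/Ki = 1 + 21.6/8.56 = 3.523, the competitive rate law is v = Vmax[S] / (αKm + [S]).
v = 11.0×3.37 / (3.523×6.22 + 3.37) = 37.07/25.29 = 1.47 μmol·min⁻¹.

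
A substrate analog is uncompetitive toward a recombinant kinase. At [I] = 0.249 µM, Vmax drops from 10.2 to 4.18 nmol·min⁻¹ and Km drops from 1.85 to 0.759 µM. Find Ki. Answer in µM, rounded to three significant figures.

0.173 µM

Uncompetitive: Vmax,app = Vmax/α (and Km,app = Km/α) with α = 1 + [I]/Ki.
α = Vmax/Vmax,app = 10.2/4.18 = 2.440.
Since α = 1 + [I]/Ki, [I]/Ki = 2.440 − 1 = 1.440 and Ki = 0.249/1.440 = 0.173 µM.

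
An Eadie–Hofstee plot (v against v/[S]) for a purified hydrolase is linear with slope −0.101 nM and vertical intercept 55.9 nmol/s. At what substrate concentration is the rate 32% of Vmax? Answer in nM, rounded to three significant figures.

0.0475 nM

The Eadie–Hofstee slope gives Km = 0.101 nM (slope = −Km).
v/Vmax = [S]/(Km+[S]) = 0.32 ⇒ [S] = Km·0.32/(1−0.32) = 0.101 × 0.4706 = 0.0475 nM.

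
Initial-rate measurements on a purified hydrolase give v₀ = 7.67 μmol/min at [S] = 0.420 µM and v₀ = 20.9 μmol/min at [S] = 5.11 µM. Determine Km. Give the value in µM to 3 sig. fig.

From v = Vmax[S]/(Km+[S]), each point gives Vmax = v(Km+[S])/[S].
Equating: 7.67(Km+0.420)/0.420 = 20.9(Km+5.11)/5.11.
18.26·Km + 7.67 = 4.090·Km + 20.9, so (18.26 − 4.090)·Km = 20.9 − 7.67.
Km = 13.23/14.17 = 0.934 µM; then Vmax = 7.67(0.934+0.420)/0.420 = 24.7 μmol/min.

0.934 µM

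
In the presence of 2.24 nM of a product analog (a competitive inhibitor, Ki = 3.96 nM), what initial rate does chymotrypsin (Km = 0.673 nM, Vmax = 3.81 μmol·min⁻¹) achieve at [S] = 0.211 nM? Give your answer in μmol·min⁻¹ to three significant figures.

0.636 μmol·min⁻¹

With α = 1 + [I]/Ki = 1 + 2.24/3.96 = 1.566, the competitive rate law is v = Vmax[S] / (αKm + [S]).
v = 3.81×0.211 / (1.566×0.673 + 0.211) = 0.8039/1.265 = 0.636 μmol·min⁻¹.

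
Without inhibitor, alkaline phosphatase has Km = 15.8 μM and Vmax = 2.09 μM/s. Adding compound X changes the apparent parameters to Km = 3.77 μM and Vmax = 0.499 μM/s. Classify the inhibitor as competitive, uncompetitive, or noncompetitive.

Both Km and Vmax decrease by the same factor (~4.19-fold) — characteristic of uncompetitive inhibition.

uncompetitive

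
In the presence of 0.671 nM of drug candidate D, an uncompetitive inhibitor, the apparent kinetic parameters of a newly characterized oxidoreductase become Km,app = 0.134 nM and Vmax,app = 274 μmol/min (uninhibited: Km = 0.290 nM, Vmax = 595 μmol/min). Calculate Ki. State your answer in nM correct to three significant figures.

Uncompetitive: Vmax,app = Vmax/α (and Km,app = Km/α) with α = 1 + [I]/Ki.
α = Vmax/Vmax,app = 595/274 = 2.172.
Since α = 1 + [I]/Ki, [I]/Ki = 2.172 − 1 = 1.172 and Ki = 0.671/1.172 = 0.573 nM.

0.573 nM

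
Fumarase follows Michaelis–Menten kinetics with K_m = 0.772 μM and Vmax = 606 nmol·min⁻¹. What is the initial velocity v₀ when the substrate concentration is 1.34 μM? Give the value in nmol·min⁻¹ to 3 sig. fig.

[S]/(Km+[S]) = 1.34/2.112 = 0.6345, the fractional saturation.
v = 0.6345 × Vmax = 0.6345 × 606 = 384 nmol·min⁻¹.

384 nmol·min⁻¹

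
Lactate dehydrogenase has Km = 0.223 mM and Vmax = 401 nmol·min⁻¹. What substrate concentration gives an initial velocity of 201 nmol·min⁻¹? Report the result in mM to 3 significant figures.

0.224 mM

The required fractional saturation is v/Vmax = 201/401 = 0.5012.
Then [S]/(Km+[S]) = 0.5012 ⇒ [S] = 0.223 × 0.5012/(1 − 0.5012) = 0.224 mM.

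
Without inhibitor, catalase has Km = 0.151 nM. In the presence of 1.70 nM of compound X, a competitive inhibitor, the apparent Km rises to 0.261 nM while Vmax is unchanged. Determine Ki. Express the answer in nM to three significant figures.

2.33 nM

Competitive: Km,app = α·Km with α = 1 + [I]/Ki.
α = Km,app/Km = 0.261/0.151 = 1.728.
Ki = [I]/(α − 1) = 1.70/0.7285 = 2.33 nM.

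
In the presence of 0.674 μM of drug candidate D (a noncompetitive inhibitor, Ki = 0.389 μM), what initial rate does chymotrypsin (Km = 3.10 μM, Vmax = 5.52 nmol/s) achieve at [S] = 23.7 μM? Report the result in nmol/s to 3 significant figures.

1.79 nmol/s

α = 1 + [I]/Ki = 1 + 0.674/0.389 = 2.733.
For a noncompetitive inhibitor, Vmax is reduced to Vmax/α while Km is unchanged: Km,app = 3.10 μM, Vmax,app = 2.02 nmol/s.
v = Vmax,app·[S]/(Km,app + [S]) = 2.02 × 23.7/(3.10 + 23.7) = 1.79 nmol/s.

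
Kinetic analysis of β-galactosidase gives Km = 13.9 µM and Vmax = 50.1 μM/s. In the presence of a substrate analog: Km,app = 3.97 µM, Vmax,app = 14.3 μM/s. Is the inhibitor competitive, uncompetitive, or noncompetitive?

uncompetitive

Both Km and Vmax decrease by the same factor (~3.50-fold) — characteristic of uncompetitive inhibition.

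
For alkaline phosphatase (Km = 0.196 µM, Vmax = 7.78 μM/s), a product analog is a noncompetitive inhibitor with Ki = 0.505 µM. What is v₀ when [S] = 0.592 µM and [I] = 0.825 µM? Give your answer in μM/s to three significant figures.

2.22 μM/s

α = 1 + [I]/Ki = 1 + 0.825/0.505 = 2.634.
For a noncompetitive inhibitor, Vmax is reduced to Vmax/α while Km is unchanged: Km,app = 0.196 µM, Vmax,app = 2.95 μM/s.
v = Vmax,app·[S]/(Km,app + [S]) = 2.95 × 0.592/(0.196 + 0.592) = 2.22 μM/s.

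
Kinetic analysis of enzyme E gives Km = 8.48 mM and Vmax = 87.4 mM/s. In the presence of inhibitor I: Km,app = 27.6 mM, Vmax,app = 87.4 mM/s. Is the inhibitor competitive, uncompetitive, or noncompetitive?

Km increases (8.48 → 27.6 mM) while Vmax is unchanged — the hallmark of competitive inhibition.

competitive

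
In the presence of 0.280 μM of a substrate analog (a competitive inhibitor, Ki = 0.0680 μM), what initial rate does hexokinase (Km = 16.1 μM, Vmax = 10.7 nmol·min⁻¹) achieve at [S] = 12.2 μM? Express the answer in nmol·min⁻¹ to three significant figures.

α = 1 + [I]/Ki = 1 + 0.280/0.0680 = 5.118.
For a competitive inhibitor, Vmax is unchanged and the apparent Km becomes α·Km: Km,app = 82.4 μM, Vmax,app = 10.7 nmol·min⁻¹.
v = Vmax,app·[S]/(Km,app + [S]) = 10.7 × 12.2/(82.4 + 12.2) = 1.38 nmol·min⁻¹.

1.38 nmol·min⁻¹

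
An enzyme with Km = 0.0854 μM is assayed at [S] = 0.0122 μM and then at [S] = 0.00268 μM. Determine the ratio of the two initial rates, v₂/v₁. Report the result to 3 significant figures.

0.243

Since Vmax cancels, v₂/v₁ = [S]₂(Km+[S]₁) / [S]₁(Km+[S]₂).
= 0.00268×(0.0854+0.0122) / (0.0122×(0.0854+0.00268)) = 0.0002616/0.001075 = 0.243.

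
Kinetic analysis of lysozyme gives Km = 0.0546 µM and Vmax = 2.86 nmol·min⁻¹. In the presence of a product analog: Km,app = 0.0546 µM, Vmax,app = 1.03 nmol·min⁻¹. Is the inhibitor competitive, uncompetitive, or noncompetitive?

noncompetitive

Vmax decreases (2.86 → 1.03 nmol·min⁻¹) while Km is unchanged — pure noncompetitive inhibition.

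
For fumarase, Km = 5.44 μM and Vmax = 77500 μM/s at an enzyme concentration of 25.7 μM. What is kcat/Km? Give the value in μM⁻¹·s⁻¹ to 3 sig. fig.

kcat = Vmax/[E]total = 77500/25.7 = 3020 s⁻¹.
kcat/Km = 3020/5.44 = 554 μM⁻¹·s⁻¹.

554 μM⁻¹·s⁻¹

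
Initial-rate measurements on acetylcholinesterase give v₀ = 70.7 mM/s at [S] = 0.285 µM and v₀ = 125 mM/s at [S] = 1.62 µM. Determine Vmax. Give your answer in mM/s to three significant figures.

In reciprocal form, 1/v = (Km/Vmax)·(1/[S]) + 1/Vmax. The two points give (1/[S], 1/v) = (3.509, 0.01414) and (0.6173, 0.008000).
Slope = (0.01414 − 0.008000)/(3.509 − 0.6173) = 0.002125; intercept = 0.01414 − 0.002125×3.509 = 0.006688.
Vmax = 1/intercept = 150 mM/s; Km = slope × Vmax = 0.002125 × 150 = 0.318 µM.

150 mM/s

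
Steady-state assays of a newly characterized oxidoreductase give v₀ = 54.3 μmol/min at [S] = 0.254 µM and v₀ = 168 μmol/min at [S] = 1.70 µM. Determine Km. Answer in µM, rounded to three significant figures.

0.989 µM

From v = Vmax[S]/(Km+[S]), each point gives Vmax = v(Km+[S])/[S].
Equating: 54.3(Km+0.254)/0.254 = 168(Km+1.70)/1.70.
213.8·Km + 54.3 = 98.82·Km + 168, so (213.8 − 98.82)·Km = 168 − 54.3.
Km = 113.7/115.0 = 0.989 µM; then Vmax = 54.3(0.989+0.254)/0.254 = 266 μmol/min.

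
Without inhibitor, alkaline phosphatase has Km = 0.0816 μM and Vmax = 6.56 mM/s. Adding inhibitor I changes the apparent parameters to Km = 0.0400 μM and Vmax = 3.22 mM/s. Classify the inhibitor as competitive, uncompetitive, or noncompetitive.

uncompetitive

Both Km and Vmax decrease by the same factor (~2.04-fold) — characteristic of uncompetitive inhibition.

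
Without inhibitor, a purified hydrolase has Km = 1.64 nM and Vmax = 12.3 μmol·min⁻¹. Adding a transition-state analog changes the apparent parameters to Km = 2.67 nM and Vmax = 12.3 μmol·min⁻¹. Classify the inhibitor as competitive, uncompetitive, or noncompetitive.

Km increases (1.64 → 2.67 nM) while Vmax is unchanged — the hallmark of competitive inhibition.

competitive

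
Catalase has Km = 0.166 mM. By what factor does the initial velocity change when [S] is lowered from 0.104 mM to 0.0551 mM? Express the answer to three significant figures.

The fractional saturations are [S]/(Km+[S]) = 0.104/0.2700 = 0.3852 and 0.0551/0.2211 = 0.2492.
v₂/v₁ is just their ratio: 0.2492/0.3852 = 0.647.

0.647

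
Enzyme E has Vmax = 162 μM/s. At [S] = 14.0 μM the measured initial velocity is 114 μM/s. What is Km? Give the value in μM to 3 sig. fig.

From v = Vmax[S]/(Km+[S]), Km = [S](Vmax − v)/v.
Km = 14.0 × (162 − 114) / 114 = 672.0/114 = 5.89 μM.

5.89 μM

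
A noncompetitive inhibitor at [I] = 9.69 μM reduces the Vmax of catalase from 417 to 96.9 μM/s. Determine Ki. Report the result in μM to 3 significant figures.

Noncompetitive: Vmax,app = Vmax/α with α = 1 + [I]/Ki.
α = Vmax/Vmax,app = 417/96.9 = 4.303.
Since α = 1 + [I]/Ki, [I]/Ki = 4.303 − 1 = 3.303 and Ki = 9.69/3.303 = 2.93 μM.

2.93 μM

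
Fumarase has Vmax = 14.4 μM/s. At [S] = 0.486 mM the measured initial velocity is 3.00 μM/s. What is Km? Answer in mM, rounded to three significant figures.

v/Vmax = 3.00/14.4 = 0.2083 = [S]/(Km+[S]).
So Km + [S] = [S]/0.2083 = 2.333 mM, giving Km = 2.333 − 0.486 = 1.85 mM.

1.85 mM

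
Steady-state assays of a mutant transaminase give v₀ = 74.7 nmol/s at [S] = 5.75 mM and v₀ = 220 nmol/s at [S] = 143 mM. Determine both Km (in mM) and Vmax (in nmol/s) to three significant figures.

From v = Vmax[S]/(Km+[S]), each point gives Vmax = v(Km+[S])/[S].
Equating: 74.7(Km+5.75)/5.75 = 220(Km+143)/143.
12.99·Km + 74.7 = 1.538·Km + 220, so (12.99 − 1.538)·Km = 220 − 74.7.
Km = 145.3/11.45 = 12.7 mM; then Vmax = 74.7(12.7+5.75)/5.75 = 240 nmol/s.

Km = 12.7 mM; Vmax = 240 nmol/s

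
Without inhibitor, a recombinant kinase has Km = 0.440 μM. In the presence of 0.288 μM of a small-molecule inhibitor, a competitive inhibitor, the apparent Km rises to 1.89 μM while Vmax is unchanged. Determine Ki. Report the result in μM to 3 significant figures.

0.0874 μM

Competitive: Km,app = α·Km with α = 1 + [I]/Ki.
α = Km,app/Km = 1.89/0.440 = 4.295.
Ki = [I]/(α − 1) = 0.288/3.295 = 0.0874 μM.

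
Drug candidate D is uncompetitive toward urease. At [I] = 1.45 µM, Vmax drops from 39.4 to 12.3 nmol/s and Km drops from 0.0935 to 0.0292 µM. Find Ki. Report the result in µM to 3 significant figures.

Uncompetitive: Vmax,app = Vmax/α (and Km,app = Km/α) with α = 1 + [I]/Ki.
α = Vmax/Vmax,app = 39.4/12.3 = 3.203.
Since α = 1 + [I]/Ki, [I]/Ki = 3.203 − 1 = 2.203 and Ki = 1.45/2.203 = 0.658 µM.

0.658 µM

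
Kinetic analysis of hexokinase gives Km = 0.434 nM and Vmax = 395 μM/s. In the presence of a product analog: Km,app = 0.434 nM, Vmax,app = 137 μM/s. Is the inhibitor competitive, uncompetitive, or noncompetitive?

Vmax decreases (395 → 137 μM/s) while Km is unchanged — pure noncompetitive inhibition.

noncompetitive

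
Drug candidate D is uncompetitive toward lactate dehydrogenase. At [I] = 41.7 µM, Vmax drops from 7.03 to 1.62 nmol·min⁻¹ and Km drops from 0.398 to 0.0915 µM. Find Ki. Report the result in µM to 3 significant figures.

Uncompetitive: Vmax,app = Vmax/α (and Km,app = Km/α) with α = 1 + [I]/Ki.
α = Vmax/Vmax,app = 7.03/1.62 = 4.340.
Since α = 1 + [I]/Ki, [I]/Ki = 4.340 − 1 = 3.340 and Ki = 41.7/3.340 = 12.5 µM.

12.5 µM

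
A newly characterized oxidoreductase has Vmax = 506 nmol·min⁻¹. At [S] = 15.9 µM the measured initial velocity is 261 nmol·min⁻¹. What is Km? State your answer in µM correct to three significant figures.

From v = Vmax[S]/(Km+[S]), Km = [S](Vmax − v)/v.
Km = 15.9 × (506 − 261) / 261 = 3896/261 = 14.9 µM.

14.9 µM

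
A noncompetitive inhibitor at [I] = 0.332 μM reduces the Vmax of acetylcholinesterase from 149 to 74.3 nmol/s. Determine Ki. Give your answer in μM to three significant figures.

0.330 μM

Noncompetitive: Vmax,app = Vmax/α with α = 1 + [I]/Ki.
α = Vmax/Vmax,app = 149/74.3 = 2.005.
Since α = 1 + [I]/Ki, [I]/Ki = 2.005 − 1 = 1.005 and Ki = 0.332/1.005 = 0.330 μM.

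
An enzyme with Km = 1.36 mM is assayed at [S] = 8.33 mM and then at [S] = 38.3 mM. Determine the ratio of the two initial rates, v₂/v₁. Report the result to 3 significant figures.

1.12

The fractional saturations are [S]/(Km+[S]) = 8.33/9.690 = 0.8596 and 38.3/39.66 = 0.9657.
v₂/v₁ is just their ratio: 0.9657/0.8596 = 1.12.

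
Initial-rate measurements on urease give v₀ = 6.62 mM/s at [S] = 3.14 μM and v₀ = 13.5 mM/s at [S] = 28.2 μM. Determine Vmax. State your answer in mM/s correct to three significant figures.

15.5 mM/s

In reciprocal form, 1/v = (Km/Vmax)·(1/[S]) + 1/Vmax. The two points give (1/[S], 1/v) = (0.3185, 0.1511) and (0.03546, 0.07407).
Slope = (0.1511 − 0.07407)/(0.3185 − 0.03546) = 0.2720; intercept = 0.1511 − 0.2720×0.3185 = 0.06443.
Vmax = 1/intercept = 15.5 mM/s; Km = slope × Vmax = 0.2720 × 15.5 = 4.22 μM.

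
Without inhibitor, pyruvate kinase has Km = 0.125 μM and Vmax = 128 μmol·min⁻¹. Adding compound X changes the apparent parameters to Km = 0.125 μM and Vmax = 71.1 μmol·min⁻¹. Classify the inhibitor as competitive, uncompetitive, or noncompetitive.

noncompetitive

Vmax decreases (128 → 71.1 μmol·min⁻¹) while Km is unchanged — pure noncompetitive inhibition.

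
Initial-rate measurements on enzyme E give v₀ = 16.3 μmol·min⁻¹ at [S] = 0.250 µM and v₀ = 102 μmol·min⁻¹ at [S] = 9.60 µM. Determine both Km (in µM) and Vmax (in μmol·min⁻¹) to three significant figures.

Km = 1.57 µM; Vmax = 119 μmol·min⁻¹

In reciprocal form, 1/v = (Km/Vmax)·(1/[S]) + 1/Vmax. The two points give (1/[S], 1/v) = (4.000, 0.06135) and (0.1042, 0.009804).
Slope = (0.06135 − 0.009804)/(4.000 − 0.1042) = 0.01323; intercept = 0.06135 − 0.01323×4.000 = 0.008426.
Vmax = 1/intercept = 119 μmol·min⁻¹; Km = slope × Vmax = 0.01323 × 119 = 1.57 µM.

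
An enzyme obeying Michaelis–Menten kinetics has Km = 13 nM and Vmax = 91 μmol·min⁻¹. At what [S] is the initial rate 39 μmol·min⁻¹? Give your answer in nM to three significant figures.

The required fractional saturation is v/Vmax = 39/91 = 0.4286.
Then [S]/(Km+[S]) = 0.4286 ⇒ [S] = 13 × 0.4286/(1 − 0.4286) = 9.75 nM.

9.75 nM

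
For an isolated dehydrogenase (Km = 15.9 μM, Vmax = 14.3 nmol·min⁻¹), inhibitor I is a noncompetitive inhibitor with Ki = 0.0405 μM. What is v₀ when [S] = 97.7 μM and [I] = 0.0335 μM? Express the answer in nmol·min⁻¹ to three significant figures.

6.73 nmol·min⁻¹

α = 1 + [I]/Ki = 1 + 0.0335/0.0405 = 1.827.
For a noncompetitive inhibitor, Vmax is reduced to Vmax/α while Km is unchanged: Km,app = 15.9 μM, Vmax,app = 7.83 nmol·min⁻¹.
v = Vmax,app·[S]/(Km,app + [S]) = 7.83 × 97.7/(15.9 + 97.7) = 6.73 nmol·min⁻¹.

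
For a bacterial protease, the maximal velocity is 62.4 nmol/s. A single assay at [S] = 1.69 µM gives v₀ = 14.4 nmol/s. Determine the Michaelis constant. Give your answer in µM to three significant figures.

v/Vmax = 14.4/62.4 = 0.2308 = [S]/(Km+[S]).
So Km + [S] = [S]/0.2308 = 7.323 µM, giving Km = 7.323 − 1.69 = 5.63 µM.

5.63 µM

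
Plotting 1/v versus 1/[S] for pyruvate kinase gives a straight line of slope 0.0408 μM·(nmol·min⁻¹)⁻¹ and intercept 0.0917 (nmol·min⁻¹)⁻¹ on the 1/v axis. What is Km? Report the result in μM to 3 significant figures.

0.445 μM

y-intercept = 1/Vmax ⇒ Vmax = 10.9 nmol·min⁻¹; slope = Km/Vmax ⇒ Km = slope × Vmax.
Km = 0.0408 × 10.9 = 0.445 μM.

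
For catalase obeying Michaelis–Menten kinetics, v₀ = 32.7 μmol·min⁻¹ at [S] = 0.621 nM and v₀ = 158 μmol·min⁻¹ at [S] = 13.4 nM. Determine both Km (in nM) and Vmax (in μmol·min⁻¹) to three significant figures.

From v = Vmax[S]/(Km+[S]), each point gives Vmax = v(Km+[S])/[S].
Equating: 32.7(Km+0.621)/0.621 = 158(Km+13.4)/13.4.
52.66·Km + 32.7 = 11.79·Km + 158, so (52.66 − 11.79)·Km = 158 − 32.7.
Km = 125.3/40.87 = 3.07 nM; then Vmax = 32.7(3.07+0.621)/0.621 = 194 μmol·min⁻¹.

Km = 3.07 nM; Vmax = 194 μmol·min⁻¹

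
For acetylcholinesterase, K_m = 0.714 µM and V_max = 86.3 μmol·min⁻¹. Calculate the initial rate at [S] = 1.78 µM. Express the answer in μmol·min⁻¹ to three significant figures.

61.6 μmol·min⁻¹

[S]/(Km+[S]) = 1.78/2.494 = 0.7137, the fractional saturation.
v = 0.7137 × Vmax = 0.7137 × 86.3 = 61.6 μmol·min⁻¹.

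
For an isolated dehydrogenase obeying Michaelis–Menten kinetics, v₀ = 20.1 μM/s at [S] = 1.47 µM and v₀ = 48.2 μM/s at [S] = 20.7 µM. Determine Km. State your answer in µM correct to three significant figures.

In reciprocal form, 1/v = (Km/Vmax)·(1/[S]) + 1/Vmax. The two points give (1/[S], 1/v) = (0.6803, 0.04975) and (0.04831, 0.02075).
Slope = (0.04975 − 0.02075)/(0.6803 − 0.04831) = 0.04590; intercept = 0.04975 − 0.04590×0.6803 = 0.01853.
Vmax = 1/intercept = 54.0 μM/s; Km = slope × Vmax = 0.04590 × 54.0 = 2.48 µM.

2.48 µM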